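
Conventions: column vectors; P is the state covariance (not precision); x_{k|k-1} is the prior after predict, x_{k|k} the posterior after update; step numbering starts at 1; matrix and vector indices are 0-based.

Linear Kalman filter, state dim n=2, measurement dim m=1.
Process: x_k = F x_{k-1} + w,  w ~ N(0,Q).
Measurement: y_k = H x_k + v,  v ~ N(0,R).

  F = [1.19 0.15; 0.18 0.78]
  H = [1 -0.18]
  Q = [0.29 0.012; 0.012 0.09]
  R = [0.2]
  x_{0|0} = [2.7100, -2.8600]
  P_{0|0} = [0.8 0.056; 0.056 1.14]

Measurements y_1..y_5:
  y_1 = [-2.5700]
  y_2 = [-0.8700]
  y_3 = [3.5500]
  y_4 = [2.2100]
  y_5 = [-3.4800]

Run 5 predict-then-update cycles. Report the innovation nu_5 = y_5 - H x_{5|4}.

step 1: x^-=[2.7959, -1.7430]  P^-=[1.4685 0.3702; 0.3702 0.8252]  S=[1.5620]  K=[0.8975; 0.1419]  nu=[-5.6796]  x^+=[-2.3016, -2.5491]  P^+=[0.2103 0.1713; 0.1713 0.7938]
step 2: x^-=[-3.1213, -2.4026]  P^-=[0.6668 0.3135; 0.3135 0.6278]  S=[0.7743]  K=[0.7883; 0.2589]  nu=[1.8188]  x^+=[-1.6875, -1.9316]  P^+=[0.1856 0.1555; 0.1555 0.5759]
step 3: x^-=[-2.2978, -1.8104]  P^-=[0.6213 0.2676; 0.2676 0.4900]  S=[0.7409]  K=[0.7736; 0.2422]  nu=[5.5220]  x^+=[1.9742, -0.4731]  P^+=[0.1779 0.1288; 0.1288 0.4466]
step 4: x^-=[2.2783, -0.0137]  P^-=[0.5980 0.2254; 0.2254 0.4036]  S=[0.7299]  K=[0.7637; 0.2093]  nu=[-0.0708]  x^+=[2.2243, -0.0285]  P^+=[0.1723 0.1088; 0.1088 0.3717]
step 5: x^-=[2.6426, 0.3781]  P^-=[0.5812 0.1963; 0.1963 0.3523]  S=[0.7219]  K=[0.7561; 0.1841]  nu=[-6.0545]  x^+=[-1.9352, -0.7362]  P^+=[0.1685 0.0958; 0.0958 0.3278]

innov = [-6.0545]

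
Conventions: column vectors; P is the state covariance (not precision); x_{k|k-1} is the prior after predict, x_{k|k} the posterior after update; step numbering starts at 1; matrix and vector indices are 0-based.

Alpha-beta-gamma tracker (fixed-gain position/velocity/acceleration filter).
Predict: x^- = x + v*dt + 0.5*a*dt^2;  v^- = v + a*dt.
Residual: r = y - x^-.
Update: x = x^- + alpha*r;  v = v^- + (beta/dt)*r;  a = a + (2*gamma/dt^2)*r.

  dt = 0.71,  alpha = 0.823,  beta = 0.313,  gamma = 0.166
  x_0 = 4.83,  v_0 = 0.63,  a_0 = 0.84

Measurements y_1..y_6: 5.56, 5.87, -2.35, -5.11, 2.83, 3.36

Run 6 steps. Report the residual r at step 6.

step 1: x_pred=5.4890  r=0.0710  x^+=5.5474  v^+=1.2577  a^+=0.8867
step 2: x_pred=6.6639  r=-0.7939  x^+=6.0105  v^+=1.5373  a^+=0.3639
step 3: x_pred=7.1937  r=-9.5437  x^+=-0.6608  v^+=-2.4117  a^+=-5.9216
step 4: x_pred=-3.8656  r=-1.2444  x^+=-4.8897  v^+=-7.1646  a^+=-6.7412
step 5: x_pred=-11.6757  r=14.5057  x^+=0.2625  v^+=-5.5561  a^+=2.8123
step 6: x_pred=-2.9735  r=6.3335  x^+=2.2390  v^+=-0.7673  a^+=6.9835

resid = 6.3335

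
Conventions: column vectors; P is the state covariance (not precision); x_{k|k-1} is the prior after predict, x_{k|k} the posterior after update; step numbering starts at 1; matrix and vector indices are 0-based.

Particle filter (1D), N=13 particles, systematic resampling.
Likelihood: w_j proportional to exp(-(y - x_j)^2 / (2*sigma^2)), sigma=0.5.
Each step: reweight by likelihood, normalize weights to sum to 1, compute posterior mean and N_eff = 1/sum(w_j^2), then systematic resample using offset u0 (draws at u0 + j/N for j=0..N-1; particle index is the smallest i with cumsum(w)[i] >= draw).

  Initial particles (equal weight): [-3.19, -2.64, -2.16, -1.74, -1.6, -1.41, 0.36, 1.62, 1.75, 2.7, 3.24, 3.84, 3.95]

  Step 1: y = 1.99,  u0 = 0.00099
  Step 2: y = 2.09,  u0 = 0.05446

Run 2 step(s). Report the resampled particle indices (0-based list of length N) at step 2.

resampled_idx = [1, 2, 3, 4, 5, 6, 7, 7, 8, 9, 10, 11, 12]

step 1: w=[0.0000, 0.0000, 0.0000, 0.0000, 0.0000, 0.0000, 0.0024, 0.3679, 0.4312, 0.1765, 0.0213, 0.0005, 0.0002]  mean=1.8998  Neff=2.8337  idx=[6, 7, 7, 7, 7, 8, 8, 8, 8, 8, 8, 9, 9]
step 2: w=[0.0003, 0.0776, 0.0776, 0.0776, 0.0776, 0.0958, 0.0958, 0.0958, 0.0958, 0.0958, 0.0958, 0.0573, 0.0573]  mean=1.8182  Neff=11.6693  idx=[1, 2, 3, 4, 5, 6, 7, 7, 8, 9, 10, 11, 12]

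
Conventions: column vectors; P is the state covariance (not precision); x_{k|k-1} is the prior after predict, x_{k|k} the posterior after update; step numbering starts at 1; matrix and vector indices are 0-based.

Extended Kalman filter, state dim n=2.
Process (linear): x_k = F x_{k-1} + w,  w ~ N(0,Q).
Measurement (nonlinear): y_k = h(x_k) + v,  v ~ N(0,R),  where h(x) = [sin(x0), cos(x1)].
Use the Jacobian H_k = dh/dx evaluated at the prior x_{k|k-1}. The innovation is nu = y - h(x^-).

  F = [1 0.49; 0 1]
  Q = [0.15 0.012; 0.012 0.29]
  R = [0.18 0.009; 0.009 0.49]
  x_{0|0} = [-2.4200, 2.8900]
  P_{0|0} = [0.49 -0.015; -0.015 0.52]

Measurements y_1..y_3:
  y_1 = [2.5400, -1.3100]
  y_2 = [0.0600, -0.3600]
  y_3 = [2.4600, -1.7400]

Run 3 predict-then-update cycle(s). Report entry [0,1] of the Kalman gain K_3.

K[0,1] = 0.0646

step 1: x^-=[-1.0039, 2.8900]  P^-=[0.7502 0.2518; 0.2518 0.8100]  H_jac=[0.5370 0.0000; 0.0000 -0.2489]  S=[0.3963 -0.0247; -0.0247 0.5402]  K=[1.0121 -0.0698; 0.3189 -0.3587]  nu=[3.3836, -0.3415]  x^+=[2.4444, 4.0914]  P^+=[0.3381 0.1009; 0.1009 0.6945]
step 2: x^-=[4.4492, 4.0914]  P^-=[0.7537 0.4532; 0.4532 0.9845]  H_jac=[-0.2602 0.0000; 0.0000 0.8133]  S=[0.2310 -0.0869; -0.0869 1.1412]  K=[-0.7488 0.2659; -0.2538 0.6823]  nu=[1.0256, 0.2219]  x^+=[3.7402, 3.9825]  P^+=[0.5088 0.1519; 0.1519 0.4083]
step 3: x^-=[5.6917, 3.9825]  P^-=[0.9057 0.3640; 0.3640 0.6983]  H_jac=[0.8301 0.0000; 0.0000 0.7453]  S=[0.8041 0.2342; 0.2342 0.8778]  K=[0.9162 0.0646; 0.2202 0.5341]  nu=[3.0176, -1.0732]  x^+=[8.3871, 4.0739]  P^+=[0.1994 0.0535; 0.0535 0.3538]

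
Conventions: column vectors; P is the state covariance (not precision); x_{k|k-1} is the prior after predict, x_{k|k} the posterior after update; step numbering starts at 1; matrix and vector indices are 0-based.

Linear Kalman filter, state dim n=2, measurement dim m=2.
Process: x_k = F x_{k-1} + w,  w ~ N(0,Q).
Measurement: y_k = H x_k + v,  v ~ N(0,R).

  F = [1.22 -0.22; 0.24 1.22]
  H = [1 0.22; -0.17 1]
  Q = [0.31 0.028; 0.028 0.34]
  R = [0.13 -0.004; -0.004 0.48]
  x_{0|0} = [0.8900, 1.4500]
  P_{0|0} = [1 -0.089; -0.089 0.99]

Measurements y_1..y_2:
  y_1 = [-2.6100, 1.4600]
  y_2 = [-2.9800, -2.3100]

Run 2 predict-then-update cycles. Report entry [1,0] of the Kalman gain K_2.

step 1: x^-=[0.7668, 1.9826]  P^-=[1.8941 -0.0727; -0.0727 1.8190]  S=[2.0801 0.0042; 0.0042 2.3784]  K=[0.9032 -0.1675; 0.1559 0.7697]  nu=[-3.8130, -0.3922]  x^+=[-2.6114, 1.0863]  P^+=[0.1317 -0.0617; -0.0617 0.3584]
step 2: x^-=[-3.4249, 0.6986]  P^-=[0.5564 -0.1181; -0.1181 0.8449]  S=[0.6753 -0.0264; -0.0264 1.3811]  K=[0.7800 -0.1391; 0.1249 0.6287]  nu=[0.2912, -3.5908]  x^+=[-2.6983, -1.5224]  P^+=[0.1131 -0.0507; -0.0507 0.2926]

K[1,0] = 0.1249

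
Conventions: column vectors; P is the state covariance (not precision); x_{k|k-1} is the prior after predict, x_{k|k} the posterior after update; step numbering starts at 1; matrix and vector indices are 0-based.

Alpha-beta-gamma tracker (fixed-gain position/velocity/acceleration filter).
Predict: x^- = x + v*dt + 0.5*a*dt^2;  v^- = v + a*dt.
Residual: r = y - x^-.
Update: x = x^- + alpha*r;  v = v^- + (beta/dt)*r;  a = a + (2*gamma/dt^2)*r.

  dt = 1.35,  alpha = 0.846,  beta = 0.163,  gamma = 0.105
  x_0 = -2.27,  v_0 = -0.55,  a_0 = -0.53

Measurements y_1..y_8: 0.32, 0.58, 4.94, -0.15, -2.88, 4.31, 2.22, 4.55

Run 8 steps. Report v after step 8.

v_post = 1.1338

step 1: x_pred=-3.4955  r=3.8155  x^+=-0.2676  v^+=-0.8048  a^+=-0.0904
step 2: x_pred=-1.4364  r=2.0164  x^+=0.2695  v^+=-0.6833  a^+=0.1420
step 3: x_pred=-0.5236  r=5.4636  x^+=4.0986  v^+=0.1680  a^+=0.7715
step 4: x_pred=5.0285  r=-5.1785  x^+=0.6475  v^+=0.5844  a^+=0.1748
step 5: x_pred=1.5957  r=-4.4757  x^+=-2.1907  v^+=0.2800  a^+=-0.3409
step 6: x_pred=-2.1234  r=6.4334  x^+=3.3193  v^+=0.5966  a^+=0.4004
step 7: x_pred=4.4895  r=-2.2695  x^+=2.5695  v^+=0.8631  a^+=0.1389
step 8: x_pred=3.8613  r=0.6887  x^+=4.4439  v^+=1.1338  a^+=0.2183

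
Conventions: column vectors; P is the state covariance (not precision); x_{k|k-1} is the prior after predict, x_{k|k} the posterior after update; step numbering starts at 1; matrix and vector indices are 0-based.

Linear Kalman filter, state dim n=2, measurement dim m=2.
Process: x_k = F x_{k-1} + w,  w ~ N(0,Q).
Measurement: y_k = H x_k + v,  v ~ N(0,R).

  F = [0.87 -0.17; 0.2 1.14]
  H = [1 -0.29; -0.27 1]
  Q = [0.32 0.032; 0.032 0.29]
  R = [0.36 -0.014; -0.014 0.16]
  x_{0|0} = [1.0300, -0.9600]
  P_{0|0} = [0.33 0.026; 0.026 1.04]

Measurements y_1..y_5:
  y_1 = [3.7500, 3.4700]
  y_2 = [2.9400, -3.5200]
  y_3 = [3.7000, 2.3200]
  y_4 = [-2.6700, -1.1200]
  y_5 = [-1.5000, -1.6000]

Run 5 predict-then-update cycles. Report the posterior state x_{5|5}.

x_post = [-1.1872, -1.4967]

step 1: x^-=[1.0593, -0.8884]  P^-=[0.5921 -0.0872; -0.0872 1.6666]  S=[1.1429 -0.7513; -0.7513 1.9169]  K=[0.6136 0.1116; 0.1083 0.9242]  nu=[2.4331, 4.6444]  x^+=[3.0703, 3.6672]  P^+=[0.2409 0.0743; 0.0743 0.1664]
step 2: x^-=[2.0477, 4.7946]  P^-=[0.4851 0.1128; 0.1128 0.5498]  S=[0.8259 -0.1828; -0.1828 0.6842]  K=[0.5759 0.1273; 0.1185 0.7906]  nu=[2.2827, -7.7617]  x^+=[2.3744, -1.0716]  P^+=[0.2269 0.0736; 0.0736 0.1447]
step 3: x^-=[2.2479, -0.7468]  P^-=[0.4742 0.1139; 0.1139 0.5207]  S=[0.8119 -0.1702; -0.1702 0.6537]  K=[0.5699 0.1268; 0.1178 0.7801]  nu=[1.2355, 3.6737]  x^+=[3.4178, 2.2647]  P^+=[0.2245 0.0729; 0.0729 0.1429]
step 4: x^-=[2.5885, 3.2653]  P^-=[0.4725 0.1132; 0.1132 0.5179]  S=[0.8104 -0.1697; -0.1697 0.6512]  K=[0.5690 0.1262; 0.1175 0.7790]  nu=[-4.3115, -3.6864]  x^+=[-0.3300, -0.1128]  P^+=[0.2242 0.0728; 0.0728 0.1426]
step 5: x^-=[-0.2679, -0.1946]  P^-=[0.4723 0.1130; 0.1130 0.5175]  S=[0.8102 -0.1697; -0.1697 0.6509]  K=[0.5688 0.1261; 0.1174 0.7788]  nu=[-1.2885, -1.4777]  x^+=[-1.1872, -1.4967]  P^+=[0.2241 0.0727; 0.0727 0.1426]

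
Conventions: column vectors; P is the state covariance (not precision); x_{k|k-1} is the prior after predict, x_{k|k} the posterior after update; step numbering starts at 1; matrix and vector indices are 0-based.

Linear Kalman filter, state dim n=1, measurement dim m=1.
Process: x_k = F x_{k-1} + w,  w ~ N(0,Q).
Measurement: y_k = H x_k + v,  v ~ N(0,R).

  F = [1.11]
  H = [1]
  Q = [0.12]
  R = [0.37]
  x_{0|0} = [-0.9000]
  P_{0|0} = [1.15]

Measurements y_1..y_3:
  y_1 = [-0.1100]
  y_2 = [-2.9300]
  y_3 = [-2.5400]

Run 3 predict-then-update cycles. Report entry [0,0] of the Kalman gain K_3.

K[0,0] = 0.5061

step 1: x^-=[-0.9990]  P^-=[1.5369]  S=[1.9069]  K=[0.8060]  nu=[0.8890]  x^+=[-0.2825]  P^+=[0.2982]
step 2: x^-=[-0.3136]  P^-=[0.4874]  S=[0.8574]  K=[0.5685]  nu=[-2.6164]  x^+=[-1.8009]  P^+=[0.2103]
step 3: x^-=[-1.9990]  P^-=[0.3792]  S=[0.7492]  K=[0.5061]  nu=[-0.5410]  x^+=[-2.2728]  P^+=[0.1873]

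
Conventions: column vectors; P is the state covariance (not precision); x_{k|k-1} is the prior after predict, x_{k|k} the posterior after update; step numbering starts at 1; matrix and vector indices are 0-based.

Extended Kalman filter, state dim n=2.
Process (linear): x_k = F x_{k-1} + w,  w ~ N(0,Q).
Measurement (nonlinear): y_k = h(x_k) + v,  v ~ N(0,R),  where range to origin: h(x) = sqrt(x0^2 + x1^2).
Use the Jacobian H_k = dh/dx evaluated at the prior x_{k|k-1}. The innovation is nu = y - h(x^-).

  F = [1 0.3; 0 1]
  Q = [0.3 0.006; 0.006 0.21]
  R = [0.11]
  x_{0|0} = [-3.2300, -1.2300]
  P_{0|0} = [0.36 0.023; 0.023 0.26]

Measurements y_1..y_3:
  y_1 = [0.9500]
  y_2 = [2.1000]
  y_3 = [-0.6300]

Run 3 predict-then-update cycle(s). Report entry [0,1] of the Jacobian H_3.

step 1: x^-=[-3.5990, -1.2300]  P^-=[0.6972 0.1070; 0.1070 0.4700]  H_jac=[-0.9463 -0.3234]  S=[0.8489]  K=[-0.8179; -0.2983]  nu=[-2.8534]  x^+=[-1.2652, -0.3788]  P^+=[0.1293 -0.1001; -0.1001 0.3945]
step 2: x^-=[-1.3789, -0.3788]  P^-=[0.4047 0.0242; 0.0242 0.6045]  H_jac=[-0.9643 -0.2649]  S=[0.5411]  K=[-0.7331; -0.3391]  nu=[0.6701]  x^+=[-1.8701, -0.6060]  P^+=[0.1139 -0.1103; -0.1103 0.5422]
step 3: x^-=[-2.0519, -0.6060]  P^-=[0.3966 0.0584; 0.0584 0.7522]  H_jac=[-0.9590 -0.2832]  S=[0.5668]  K=[-0.7002; -0.4747]  nu=[-2.7695]  x^+=[-0.1128, 0.7087]  P^+=[0.1187 -0.1300; -0.1300 0.6245]

H_jac[0,1] = -0.2832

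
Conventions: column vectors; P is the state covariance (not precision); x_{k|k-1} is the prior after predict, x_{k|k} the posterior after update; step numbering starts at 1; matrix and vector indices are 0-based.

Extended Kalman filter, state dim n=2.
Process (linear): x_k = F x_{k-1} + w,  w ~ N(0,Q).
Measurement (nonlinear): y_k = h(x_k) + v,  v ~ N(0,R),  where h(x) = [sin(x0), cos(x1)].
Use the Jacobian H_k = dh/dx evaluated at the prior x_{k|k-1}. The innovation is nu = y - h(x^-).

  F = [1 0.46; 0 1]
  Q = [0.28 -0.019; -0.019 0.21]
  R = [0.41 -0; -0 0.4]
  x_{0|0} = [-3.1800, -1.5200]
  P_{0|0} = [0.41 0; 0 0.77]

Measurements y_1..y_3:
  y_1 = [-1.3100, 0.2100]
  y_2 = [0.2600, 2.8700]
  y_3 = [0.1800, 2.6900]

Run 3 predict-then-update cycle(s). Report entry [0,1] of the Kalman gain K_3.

step 1: x^-=[-3.8792, -1.5200]  P^-=[0.8529 0.3352; 0.3352 0.9800]  H_jac=[-0.7401 0.0000; 0.0000 0.9987]  S=[0.8772 -0.2478; -0.2478 1.3775]  K=[-0.6858 0.1197; -0.0865 0.6950]  nu=[-1.9825, 0.1592]  x^+=[-2.5005, -1.2378]  P^+=[0.3799 0.0479; 0.0479 0.2783]
step 2: x^-=[-3.0699, -1.2378]  P^-=[0.7629 0.1570; 0.1570 0.4883]  H_jac=[-0.9974 0.0000; 0.0000 0.9451]  S=[1.1690 -0.1480; -0.1480 0.8362]  K=[-0.6429 0.0636; -0.0655 0.5403]  nu=[0.3317, 2.5431]  x^+=[-3.1212, 0.1146]  P^+=[0.2643 0.0269; 0.0269 0.2287]
step 3: x^-=[-3.0685, 0.1146]  P^-=[0.6174 0.1131; 0.1131 0.4387]  H_jac=[-0.9973 0.0000; 0.0000 -0.1144]  S=[1.0242 0.0129; 0.0129 0.4057]  K=[-0.6011 -0.0128; -0.1087 -0.1202]  nu=[0.2530, 1.6966]  x^+=[-3.2423, -0.1168]  P^+=[0.2471 0.0447; 0.0447 0.4204]

K[0,1] = -0.0128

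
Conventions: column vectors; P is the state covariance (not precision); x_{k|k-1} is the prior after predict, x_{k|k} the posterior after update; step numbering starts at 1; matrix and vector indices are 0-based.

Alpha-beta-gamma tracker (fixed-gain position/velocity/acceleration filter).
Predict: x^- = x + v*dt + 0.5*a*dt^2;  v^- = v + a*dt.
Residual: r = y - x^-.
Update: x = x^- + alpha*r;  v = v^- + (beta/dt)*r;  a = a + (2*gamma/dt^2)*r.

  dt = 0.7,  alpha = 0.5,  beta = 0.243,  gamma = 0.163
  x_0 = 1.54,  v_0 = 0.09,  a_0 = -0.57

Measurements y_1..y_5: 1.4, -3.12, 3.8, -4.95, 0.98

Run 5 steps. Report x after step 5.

step 1: x_pred=1.4633  r=-0.0634  x^+=1.4317  v^+=-0.3310  a^+=-0.6121
step 2: x_pred=1.0500  r=-4.1700  x^+=-1.0350  v^+=-2.2071  a^+=-3.3865
step 3: x_pred=-3.4096  r=7.2096  x^+=0.1952  v^+=-2.0748  a^+=1.4101
step 4: x_pred=-0.9117  r=-4.0383  x^+=-2.9309  v^+=-2.4896  a^+=-1.2765
step 5: x_pred=-4.9863  r=5.9663  x^+=-2.0032  v^+=-1.3120  a^+=2.6929

x_post = -2.0032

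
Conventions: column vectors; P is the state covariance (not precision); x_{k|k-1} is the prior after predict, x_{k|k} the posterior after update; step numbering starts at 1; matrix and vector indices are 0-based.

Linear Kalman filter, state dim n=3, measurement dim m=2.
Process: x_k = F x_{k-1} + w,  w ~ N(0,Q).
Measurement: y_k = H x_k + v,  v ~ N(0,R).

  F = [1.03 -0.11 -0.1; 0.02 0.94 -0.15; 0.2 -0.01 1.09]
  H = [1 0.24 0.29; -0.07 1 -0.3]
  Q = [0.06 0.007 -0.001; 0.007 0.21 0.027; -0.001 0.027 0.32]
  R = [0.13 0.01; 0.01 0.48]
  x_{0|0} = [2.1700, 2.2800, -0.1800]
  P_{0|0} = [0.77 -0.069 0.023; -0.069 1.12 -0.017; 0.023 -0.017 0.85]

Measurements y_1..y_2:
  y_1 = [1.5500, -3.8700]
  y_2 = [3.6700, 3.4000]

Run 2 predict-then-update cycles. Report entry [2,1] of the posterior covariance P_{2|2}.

P_post[2,1] = 0.1865

step 1: x^-=[2.0023, 2.2136, 0.2150]  P^-=[0.9095 -0.1491 0.0958; -0.1491 1.2211 -0.1500; 0.0958 -0.1500 1.3715]  S=[1.1883 -0.0899; -0.0899 1.9439]  K=[0.7519 -0.0895; 0.1347 0.6629; 0.3642 -0.2754]  nu=[-1.0459, -5.8789]  x^+=[1.7419, -1.8246, 1.4533]  P^+=[0.2101 -0.1104 -0.2990; -0.1104 0.3613 0.1650; -0.2990 0.1650 1.0483]
step 2: x^-=[1.8495, -1.8983, 1.9507]  P^-=[0.3880 -0.0830 -0.4174; -0.0830 0.5040 0.0041; -0.4174 0.0041 1.4404]  S=[0.3868 0.0315; 0.0315 1.1072]  K=[0.6390 -0.0045; 0.0640 0.4576; 0.0328 -0.3612]  nu=[1.7104, 6.0130]  x^+=[2.9151, 0.9625, -0.1648]  P^+=[0.2302 -0.1057 -0.4200; -0.1057 0.2688 0.1865; -0.4200 0.1865 1.2964]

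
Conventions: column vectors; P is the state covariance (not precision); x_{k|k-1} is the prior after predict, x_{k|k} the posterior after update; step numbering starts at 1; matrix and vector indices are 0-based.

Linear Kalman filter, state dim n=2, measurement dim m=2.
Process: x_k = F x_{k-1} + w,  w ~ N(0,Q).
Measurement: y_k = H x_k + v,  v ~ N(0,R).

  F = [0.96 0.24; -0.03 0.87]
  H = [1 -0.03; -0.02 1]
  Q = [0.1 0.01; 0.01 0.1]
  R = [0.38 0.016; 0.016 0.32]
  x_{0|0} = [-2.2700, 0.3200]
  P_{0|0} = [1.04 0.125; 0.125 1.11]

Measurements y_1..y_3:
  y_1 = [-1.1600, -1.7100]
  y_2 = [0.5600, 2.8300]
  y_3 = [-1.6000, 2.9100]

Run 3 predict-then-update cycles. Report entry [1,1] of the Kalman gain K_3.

K[1,1] = 0.3910

step 1: x^-=[-2.1024, 0.3465]  P^-=[1.1800 0.3153; 0.3153 0.9346]  S=[1.5419 0.2799; 0.2799 1.2424]  K=[0.7471 0.0665; 0.0529 0.7352]  nu=[0.9528, -2.0985]  x^+=[-1.5302, -1.1460]  P^+=[0.2861 0.0390; 0.0390 0.2369]
step 2: x^-=[-1.7440, -0.9512]  P^-=[0.3953 0.0835; 0.0835 0.2775]  S=[0.7705 0.0833; 0.0833 0.5944]  K=[0.5036 0.0566; 0.0481 0.4574]  nu=[2.2755, 3.7463]  x^+=[-0.3861, 0.8718]  P^+=[0.1932 0.0300; 0.0300 0.1477]
step 3: x^-=[-0.1614, 0.7701]  P^-=[0.3004 0.0601; 0.0601 0.2104]  S=[0.6770 0.0639; 0.0639 0.5281]  K=[0.4364 0.0497; 0.0426 0.3910]  nu=[-1.4155, 2.1367]  x^+=[-0.6728, 1.5452]  P^+=[0.1674 0.0262; 0.0262 0.1263]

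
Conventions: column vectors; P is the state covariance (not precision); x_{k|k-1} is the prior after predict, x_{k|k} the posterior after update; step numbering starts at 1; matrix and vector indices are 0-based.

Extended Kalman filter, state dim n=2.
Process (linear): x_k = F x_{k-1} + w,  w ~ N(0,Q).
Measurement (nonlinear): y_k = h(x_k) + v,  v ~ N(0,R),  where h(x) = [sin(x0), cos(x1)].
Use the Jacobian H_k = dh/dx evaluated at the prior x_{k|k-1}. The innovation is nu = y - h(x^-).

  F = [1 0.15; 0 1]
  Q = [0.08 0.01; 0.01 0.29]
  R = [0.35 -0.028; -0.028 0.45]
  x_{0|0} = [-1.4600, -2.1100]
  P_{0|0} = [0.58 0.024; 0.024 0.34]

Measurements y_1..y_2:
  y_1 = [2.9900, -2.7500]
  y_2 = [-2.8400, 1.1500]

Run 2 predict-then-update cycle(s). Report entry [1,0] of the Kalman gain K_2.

K[1,0] = -0.1043

step 1: x^-=[-1.7765, -2.1100]  P^-=[0.6748 0.0850; 0.0850 0.6300]  H_jac=[-0.2043 0.0000; 0.0000 0.8581]  S=[0.3782 -0.0429; -0.0429 0.9139]  K=[-0.3574 0.0630; 0.0213 0.5925]  nu=[3.9689, -2.2365]  x^+=[-3.3358, -3.3507]  P^+=[0.6210 0.0447; 0.0447 0.3100]
step 2: x^-=[-3.8384, -3.3507]  P^-=[0.7214 0.1012; 0.1012 0.6000]  H_jac=[-0.7669 0.0000; 0.0000 -0.2076]  S=[0.7742 -0.0119; -0.0119 0.4759]  K=[-0.7155 -0.0620; -0.1043 -0.2643]  nu=[-3.4818, 2.1282]  x^+=[-1.4793, -3.5500]  P^+=[0.3243 0.0380; 0.0380 0.5590]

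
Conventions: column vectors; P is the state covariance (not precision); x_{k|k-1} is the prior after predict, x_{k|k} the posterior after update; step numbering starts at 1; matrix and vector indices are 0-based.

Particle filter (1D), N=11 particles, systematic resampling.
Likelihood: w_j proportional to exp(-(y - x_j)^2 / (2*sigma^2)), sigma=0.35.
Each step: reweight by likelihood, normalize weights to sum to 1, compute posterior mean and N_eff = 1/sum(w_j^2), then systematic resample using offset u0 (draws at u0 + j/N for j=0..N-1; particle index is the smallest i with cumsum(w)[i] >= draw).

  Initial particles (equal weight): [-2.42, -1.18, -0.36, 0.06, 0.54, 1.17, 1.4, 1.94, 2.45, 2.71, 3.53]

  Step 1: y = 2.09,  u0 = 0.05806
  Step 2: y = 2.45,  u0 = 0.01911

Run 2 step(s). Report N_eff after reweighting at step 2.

N_eff = 8.1641

step 1: w=[0.0000, 0.0000, 0.0000, 0.0000, 0.0000, 0.0168, 0.0760, 0.4840, 0.3126, 0.1105, 0.0001]  mean=2.1307  Neff=2.8551  idx=[6, 7, 7, 7, 7, 7, 8, 8, 8, 8, 9]
step 2: w=[0.0017, 0.0532, 0.0532, 0.0532, 0.0532, 0.0532, 0.1539, 0.1539, 0.1539, 0.1539, 0.1168]  mean=2.3429  Neff=8.1641  idx=[1, 3, 4, 6, 6, 7, 7, 8, 9, 9, 10]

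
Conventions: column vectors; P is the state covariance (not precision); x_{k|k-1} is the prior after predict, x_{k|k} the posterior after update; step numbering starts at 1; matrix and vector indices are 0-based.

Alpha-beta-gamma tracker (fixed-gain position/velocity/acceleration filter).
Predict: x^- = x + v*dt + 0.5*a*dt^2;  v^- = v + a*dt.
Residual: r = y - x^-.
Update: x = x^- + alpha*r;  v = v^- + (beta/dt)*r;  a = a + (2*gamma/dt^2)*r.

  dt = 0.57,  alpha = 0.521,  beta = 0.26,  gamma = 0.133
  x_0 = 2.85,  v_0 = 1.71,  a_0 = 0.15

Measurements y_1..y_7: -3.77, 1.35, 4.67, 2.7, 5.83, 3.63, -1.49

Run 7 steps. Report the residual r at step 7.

step 1: x_pred=3.8491  r=-7.6191  x^+=-0.1205  v^+=-1.6799  a^+=-6.0878
step 2: x_pred=-2.0670  r=3.4170  x^+=-0.2867  v^+=-3.5913  a^+=-3.2903
step 3: x_pred=-2.8683  r=7.5383  x^+=1.0592  v^+=-2.0283  a^+=2.8814
step 4: x_pred=0.3711  r=2.3289  x^+=1.5845  v^+=0.6764  a^+=4.7881
step 5: x_pred=2.7478  r=3.0822  x^+=4.3536  v^+=4.8115  a^+=7.3115
step 6: x_pred=8.2839  r=-4.6539  x^+=5.8592  v^+=6.8562  a^+=3.5012
step 7: x_pred=10.3360  r=-11.8260  x^+=4.1747  v^+=3.4576  a^+=-6.1809

resid = -11.8260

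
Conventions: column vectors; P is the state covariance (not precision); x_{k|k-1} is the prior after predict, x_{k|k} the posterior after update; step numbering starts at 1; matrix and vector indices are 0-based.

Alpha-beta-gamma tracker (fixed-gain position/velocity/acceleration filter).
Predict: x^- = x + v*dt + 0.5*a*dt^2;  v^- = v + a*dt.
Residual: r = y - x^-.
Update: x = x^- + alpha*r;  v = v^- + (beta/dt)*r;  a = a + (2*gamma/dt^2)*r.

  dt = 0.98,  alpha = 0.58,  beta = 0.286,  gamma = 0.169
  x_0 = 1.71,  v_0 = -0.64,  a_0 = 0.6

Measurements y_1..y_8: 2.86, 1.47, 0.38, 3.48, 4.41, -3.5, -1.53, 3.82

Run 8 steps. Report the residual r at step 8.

resid = 10.3865

step 1: x_pred=1.3709  r=1.4891  x^+=2.2346  v^+=0.3826  a^+=1.1241
step 2: x_pred=3.1493  r=-1.6793  x^+=2.1753  v^+=0.9941  a^+=0.5331
step 3: x_pred=3.4055  r=-3.0255  x^+=1.6507  v^+=0.6335  a^+=-0.5317
step 4: x_pred=2.0162  r=1.4638  x^+=2.8652  v^+=0.5396  a^+=-0.0166
step 5: x_pred=3.3861  r=1.0239  x^+=3.9800  v^+=0.8222  a^+=0.3438
step 6: x_pred=4.9508  r=-8.4508  x^+=0.0493  v^+=-1.3071  a^+=-2.6304
step 7: x_pred=-2.4947  r=0.9647  x^+=-1.9352  v^+=-3.6033  a^+=-2.2908
step 8: x_pred=-6.5665  r=10.3865  x^+=-0.5423  v^+=-2.8172  a^+=1.3646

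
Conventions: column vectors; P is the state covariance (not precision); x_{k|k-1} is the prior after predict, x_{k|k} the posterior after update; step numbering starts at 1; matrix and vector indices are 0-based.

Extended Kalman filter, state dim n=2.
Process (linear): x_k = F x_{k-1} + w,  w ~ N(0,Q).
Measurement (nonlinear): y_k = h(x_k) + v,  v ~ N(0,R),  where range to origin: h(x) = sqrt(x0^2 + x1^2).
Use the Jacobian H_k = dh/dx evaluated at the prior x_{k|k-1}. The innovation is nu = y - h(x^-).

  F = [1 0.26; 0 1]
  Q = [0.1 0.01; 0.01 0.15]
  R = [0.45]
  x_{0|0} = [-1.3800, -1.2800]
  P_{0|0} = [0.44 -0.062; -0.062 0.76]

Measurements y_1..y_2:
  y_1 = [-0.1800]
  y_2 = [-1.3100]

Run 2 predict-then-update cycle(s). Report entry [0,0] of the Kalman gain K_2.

K[0,0] = -0.4692

step 1: x^-=[-1.7128, -1.2800]  P^-=[0.5591 0.1456; 0.1456 0.9100]  H_jac=[-0.8010 -0.5986]  S=[1.2745]  K=[-0.4198; -0.5189]  nu=[-2.3182]  x^+=[-0.7396, -0.0770]  P^+=[0.3345 -0.1321; -0.1321 0.5668]
step 2: x^-=[-0.7596, -0.0770]  P^-=[0.4042 0.0253; 0.0253 0.7168]  H_jac=[-0.9949 -0.1008]  S=[0.8624]  K=[-0.4692; -0.1130]  nu=[-2.0735]  x^+=[0.2133, 0.1574]  P^+=[0.2143 -0.0204; -0.0204 0.7058]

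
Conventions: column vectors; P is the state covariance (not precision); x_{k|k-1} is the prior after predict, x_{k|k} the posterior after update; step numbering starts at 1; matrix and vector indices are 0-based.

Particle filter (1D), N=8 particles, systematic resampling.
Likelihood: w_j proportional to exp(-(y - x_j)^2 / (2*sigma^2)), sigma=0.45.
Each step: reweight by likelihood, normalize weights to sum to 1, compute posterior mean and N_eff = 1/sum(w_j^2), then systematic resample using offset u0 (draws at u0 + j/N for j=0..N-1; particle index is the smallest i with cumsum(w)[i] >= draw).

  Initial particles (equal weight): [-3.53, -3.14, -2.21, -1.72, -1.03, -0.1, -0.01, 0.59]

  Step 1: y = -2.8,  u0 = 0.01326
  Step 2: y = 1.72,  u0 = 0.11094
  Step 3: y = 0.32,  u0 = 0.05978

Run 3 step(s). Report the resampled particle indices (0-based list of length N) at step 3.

step 1: w=[0.1789, 0.5012, 0.2823, 0.0374, 0.0003, 0.0000, 0.0000, 0.0000]  mean=-2.8935  Neff=2.7455  idx=[0, 0, 1, 1, 1, 1, 2, 2]
step 2: w=[0.0000, 0.0000, 0.0000, 0.0000, 0.0000, 0.0000, 0.5000, 0.5000]  mean=-2.2100  Neff=2.0000  idx=[6, 6, 6, 6, 7, 7, 7, 7]
step 3: w=[0.1250, 0.1250, 0.1250, 0.1250, 0.1250, 0.1250, 0.1250, 0.1250]  mean=-2.2100  Neff=8.0000  idx=[0, 1, 2, 3, 4, 5, 6, 7]

resampled_idx = [0, 1, 2, 3, 4, 5, 6, 7]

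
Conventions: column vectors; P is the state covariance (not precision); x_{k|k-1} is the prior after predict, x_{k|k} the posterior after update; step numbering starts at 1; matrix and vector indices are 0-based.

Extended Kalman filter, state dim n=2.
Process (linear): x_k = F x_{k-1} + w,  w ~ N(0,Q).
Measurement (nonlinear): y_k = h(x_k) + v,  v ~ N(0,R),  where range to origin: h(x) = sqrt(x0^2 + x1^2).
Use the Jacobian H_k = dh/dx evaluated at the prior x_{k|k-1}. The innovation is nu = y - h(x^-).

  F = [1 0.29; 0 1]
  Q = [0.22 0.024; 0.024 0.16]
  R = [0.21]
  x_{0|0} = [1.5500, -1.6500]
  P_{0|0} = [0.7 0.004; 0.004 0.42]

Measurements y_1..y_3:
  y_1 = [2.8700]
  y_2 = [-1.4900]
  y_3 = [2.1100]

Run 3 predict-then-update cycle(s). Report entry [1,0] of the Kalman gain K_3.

step 1: x^-=[1.0715, -1.6500]  P^-=[0.9576 0.1498; 0.1498 0.5800]  H_jac=[0.5446 -0.8387]  S=[0.7652]  K=[0.5174; -0.5291]  nu=[0.9026]  x^+=[1.5385, -2.1276]  P^+=[0.7528 0.3593; 0.3593 0.3658]
step 2: x^-=[0.9216, -2.1276]  P^-=[1.2119 0.4894; 0.4894 0.5258]  H_jac=[0.3975 -0.9176]  S=[0.4872]  K=[0.0670; -0.5911]  nu=[-3.8086]  x^+=[0.6664, 0.1235]  P^+=[1.2097 0.5087; 0.5087 0.3556]
step 3: x^-=[0.7022, 0.1235]  P^-=[1.7547 0.6358; 0.6358 0.5156]  H_jac=[0.9849 0.1732]  S=[2.1444]  K=[0.8572; 0.3336]  nu=[1.3970]  x^+=[1.8998, 0.5896]  P^+=[0.1788 0.0224; 0.0224 0.2769]

K[1,0] = 0.3336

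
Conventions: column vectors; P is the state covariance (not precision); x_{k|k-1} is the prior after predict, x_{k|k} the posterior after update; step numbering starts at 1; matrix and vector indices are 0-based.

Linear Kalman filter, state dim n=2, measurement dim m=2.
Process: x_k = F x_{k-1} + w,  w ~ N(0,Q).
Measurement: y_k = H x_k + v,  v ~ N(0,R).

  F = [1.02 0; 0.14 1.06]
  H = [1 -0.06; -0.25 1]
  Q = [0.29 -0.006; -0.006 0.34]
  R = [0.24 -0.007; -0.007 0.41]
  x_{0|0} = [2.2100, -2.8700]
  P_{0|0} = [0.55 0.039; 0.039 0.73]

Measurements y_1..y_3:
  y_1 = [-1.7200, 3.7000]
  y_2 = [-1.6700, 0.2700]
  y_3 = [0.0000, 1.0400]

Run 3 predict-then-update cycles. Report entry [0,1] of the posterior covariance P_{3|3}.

step 1: x^-=[2.2542, -2.7328]  P^-=[0.8622 0.1147; 0.1147 1.1826]  S=[1.0927 -0.1771; -0.1771 1.5891]  K=[0.7867 0.0242; 0.1606 0.7440]  nu=[-4.1382, 6.9964]  x^+=[-0.8319, 1.8080]  P^+=[0.1918 0.0524; 0.0524 0.3170]
step 2: x^-=[-0.8486, 1.8000]  P^-=[0.4895 0.0780; 0.0780 0.7155]  S=[0.7227 -0.0931; -0.0931 1.1171]  K=[0.6730 0.0164; 0.1302 0.6339]  nu=[-0.7134, -1.7422]  x^+=[-1.3572, 0.6028]  P^+=[0.1640 0.0430; 0.0430 0.2697]
step 3: x^-=[-1.3843, 0.4489]  P^-=[0.4606 0.0639; 0.0639 0.6591]  S=[0.6953 -0.0968; -0.0968 1.0659]  K=[0.6586 0.0117; 0.1206 0.6143]  nu=[1.4113, 0.2450]  x^+=[-0.4520, 0.7696]  P^+=[0.1604 0.0403; 0.0403 0.2611]

P_post[0,1] = 0.0403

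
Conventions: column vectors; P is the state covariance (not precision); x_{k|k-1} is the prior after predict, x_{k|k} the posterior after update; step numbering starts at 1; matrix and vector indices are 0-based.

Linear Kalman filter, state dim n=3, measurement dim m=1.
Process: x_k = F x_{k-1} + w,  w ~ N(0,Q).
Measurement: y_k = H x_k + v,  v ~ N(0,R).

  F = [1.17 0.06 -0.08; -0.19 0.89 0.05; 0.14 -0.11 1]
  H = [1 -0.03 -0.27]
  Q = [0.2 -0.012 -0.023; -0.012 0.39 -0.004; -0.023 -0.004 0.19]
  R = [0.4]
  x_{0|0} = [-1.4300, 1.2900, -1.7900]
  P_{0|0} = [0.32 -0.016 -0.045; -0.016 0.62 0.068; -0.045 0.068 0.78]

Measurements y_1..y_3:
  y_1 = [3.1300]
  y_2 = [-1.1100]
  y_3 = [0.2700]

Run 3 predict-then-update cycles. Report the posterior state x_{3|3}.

step 1: x^-=[-1.4525, 1.3303, -2.1321]  P^-=[0.6508 -0.0776 -0.0826; -0.0776 0.9069 0.0318; -0.0826 0.0318 0.9567]  S=[1.1711]  K=[0.5767; -0.0968; -0.2919]  nu=[4.0467]  x^+=[0.8814, 0.9385, -3.3134]  P^+=[0.2613 -0.0122 0.1146; -0.0122 0.8959 -0.0013; 0.1146 -0.0013 0.8569]
step 2: x^-=[1.3526, 0.5021, -3.2933]  P^-=[0.5432 -0.0297 0.0795; -0.0297 1.1131 -0.0797; 0.0795 -0.0797 1.0956]  S=[0.9817]  K=[0.5324; -0.0423; -0.2180]  nu=[-3.3367]  x^+=[-0.4239, 0.6434, -2.5660]  P^+=[0.2649 -0.0076 0.1934; -0.0076 1.1113 -0.0887; 0.1934 -0.0887 1.0490]
step 3: x^-=[-0.2521, 0.5249, -2.6961]  P^-=[0.5370 -0.0032 0.1480; -0.0032 1.2735 -0.1824; 0.1480 -0.1824 1.3315]  S=[0.9525]  K=[0.5219; 0.0082; -0.2163]  nu=[-0.1901]  x^+=[-0.3513, 0.5233, -2.6550]  P^+=[0.2775 -0.0073 0.2555; -0.0073 1.2734 -0.1807; 0.2555 -0.1807 1.2869]

x_post = [-0.3513, 0.5233, -2.6550]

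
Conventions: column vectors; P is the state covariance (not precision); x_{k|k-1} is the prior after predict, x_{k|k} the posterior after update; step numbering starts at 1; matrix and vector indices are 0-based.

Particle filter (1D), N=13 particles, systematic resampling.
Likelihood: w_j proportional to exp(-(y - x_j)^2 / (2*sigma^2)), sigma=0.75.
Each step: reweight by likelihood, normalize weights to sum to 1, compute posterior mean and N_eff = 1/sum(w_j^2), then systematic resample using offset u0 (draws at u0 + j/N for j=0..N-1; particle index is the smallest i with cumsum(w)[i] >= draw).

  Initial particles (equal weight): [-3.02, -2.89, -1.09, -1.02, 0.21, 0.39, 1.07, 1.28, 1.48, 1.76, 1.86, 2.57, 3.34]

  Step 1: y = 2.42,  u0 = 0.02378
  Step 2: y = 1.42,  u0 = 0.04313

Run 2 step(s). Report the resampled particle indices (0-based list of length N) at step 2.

resampled_idx = [0, 1, 1, 2, 3, 3, 4, 5, 6, 6, 7, 9, 11]

step 1: w=[0.0000, 0.0000, 0.0000, 0.0000, 0.0033, 0.0066, 0.0508, 0.0809, 0.1171, 0.1743, 0.1943, 0.2517, 0.1210]  mean=2.0536  Neff=5.9169  idx=[6, 7, 8, 8, 9, 9, 10, 10, 11, 11, 11, 11, 12]
step 2: w=[0.1039, 0.1138, 0.1155, 0.1155, 0.1045, 0.1045, 0.0975, 0.0975, 0.0357, 0.0357, 0.0357, 0.0357, 0.0044]  mean=1.7113  Neff=10.3740  idx=[0, 1, 1, 2, 3, 3, 4, 5, 6, 6, 7, 9, 11]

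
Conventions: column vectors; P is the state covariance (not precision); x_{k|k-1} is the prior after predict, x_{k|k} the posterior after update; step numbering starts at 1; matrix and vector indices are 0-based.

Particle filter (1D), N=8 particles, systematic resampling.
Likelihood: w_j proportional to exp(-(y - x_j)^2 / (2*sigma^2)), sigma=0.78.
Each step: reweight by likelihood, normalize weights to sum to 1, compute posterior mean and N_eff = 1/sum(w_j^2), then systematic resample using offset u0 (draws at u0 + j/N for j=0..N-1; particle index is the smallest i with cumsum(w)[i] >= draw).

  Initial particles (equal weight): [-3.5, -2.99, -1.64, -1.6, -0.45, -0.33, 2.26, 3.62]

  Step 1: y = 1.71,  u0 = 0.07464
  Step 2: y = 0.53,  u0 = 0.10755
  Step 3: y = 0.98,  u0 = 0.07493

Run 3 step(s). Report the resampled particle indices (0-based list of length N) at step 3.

resampled_idx = [0, 1, 2, 3, 4, 5, 6, 7]

step 1: w=[0.0000, 0.0000, 0.0001, 0.0001, 0.0244, 0.0370, 0.8819, 0.0564]  mean=2.1737  Neff=1.2773  idx=[6, 6, 6, 6, 6, 6, 6, 7]
step 2: w=[0.1428, 0.1428, 0.1428, 0.1428, 0.1428, 0.1428, 0.1428, 0.0007]  mean=2.2609  Neff=7.0091  idx=[0, 1, 2, 3, 4, 5, 6, 6]
step 3: w=[0.1250, 0.1250, 0.1250, 0.1250, 0.1250, 0.1250, 0.1250, 0.1250]  mean=2.2600  Neff=8.0000  idx=[0, 1, 2, 3, 4, 5, 6, 7]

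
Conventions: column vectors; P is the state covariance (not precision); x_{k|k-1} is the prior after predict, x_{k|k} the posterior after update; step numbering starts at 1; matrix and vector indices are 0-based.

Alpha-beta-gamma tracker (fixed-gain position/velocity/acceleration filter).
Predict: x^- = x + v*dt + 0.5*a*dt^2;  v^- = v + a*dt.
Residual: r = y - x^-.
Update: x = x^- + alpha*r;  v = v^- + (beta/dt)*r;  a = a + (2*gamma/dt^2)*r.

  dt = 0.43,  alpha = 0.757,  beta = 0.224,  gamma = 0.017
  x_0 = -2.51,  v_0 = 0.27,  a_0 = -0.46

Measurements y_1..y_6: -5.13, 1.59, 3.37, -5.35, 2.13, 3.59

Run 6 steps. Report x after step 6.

x_post = 3.0201

step 1: x_pred=-2.4364  r=-2.6936  x^+=-4.4755  v^+=-1.3310  a^+=-0.9553
step 2: x_pred=-5.1361  r=6.7261  x^+=-0.0444  v^+=1.7621  a^+=0.2815
step 3: x_pred=0.7393  r=2.6307  x^+=2.7307  v^+=3.2536  a^+=0.7653
step 4: x_pred=4.2005  r=-9.5505  x^+=-3.0292  v^+=-1.3925  a^+=-0.9909
step 5: x_pred=-3.7196  r=5.8496  x^+=0.7085  v^+=1.2286  a^+=0.0847
step 6: x_pred=1.2447  r=2.3453  x^+=3.0201  v^+=2.4868  a^+=0.5160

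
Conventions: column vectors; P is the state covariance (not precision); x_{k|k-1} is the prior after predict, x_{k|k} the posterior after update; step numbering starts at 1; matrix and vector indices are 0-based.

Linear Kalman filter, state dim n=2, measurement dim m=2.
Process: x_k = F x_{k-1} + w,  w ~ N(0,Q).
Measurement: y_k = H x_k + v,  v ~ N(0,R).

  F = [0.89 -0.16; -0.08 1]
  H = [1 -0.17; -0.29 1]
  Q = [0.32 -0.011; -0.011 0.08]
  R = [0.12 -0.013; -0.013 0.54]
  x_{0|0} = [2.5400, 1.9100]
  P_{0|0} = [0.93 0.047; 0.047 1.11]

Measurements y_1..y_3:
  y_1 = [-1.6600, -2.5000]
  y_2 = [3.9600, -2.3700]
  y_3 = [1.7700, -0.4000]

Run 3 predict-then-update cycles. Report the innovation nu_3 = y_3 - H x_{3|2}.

step 1: x^-=[1.9550, 1.7068]  P^-=[1.0717 -0.2124; -0.2124 1.1884]  S=[1.2982 -0.7487; -0.7487 1.9417]  K=[0.8975 0.0766; 0.0669 0.6696]  nu=[-3.3248, -3.6399]  x^+=[-1.3078, -0.9528]  P^+=[0.1175 0.0638; 0.0638 0.3792]
step 2: x^-=[-1.0115, -0.8482]  P^-=[0.4046 -0.0225; -0.0225 0.4497]  S=[0.5453 -0.2304; -0.2304 1.0368]  K=[0.7638 0.0349; 0.0050 0.4412]  nu=[4.8273, -1.8152]  x^+=[2.6124, -1.6249]  P^+=[0.0975 0.0372; 0.0372 0.2489]
step 3: x^-=[2.5850, -1.8339]  P^-=[0.3930 -0.0242; -0.0242 0.3236]  S=[0.5306 -0.2074; -0.2074 0.9107]  K=[0.7565 0.0205; -0.0081 0.3612]  nu=[-1.1268, 2.1835]  x^+=[1.7775, -1.0360]  P^+=[0.0954 0.0289; 0.0289 0.2035]

innov = [-1.1268, 2.1835]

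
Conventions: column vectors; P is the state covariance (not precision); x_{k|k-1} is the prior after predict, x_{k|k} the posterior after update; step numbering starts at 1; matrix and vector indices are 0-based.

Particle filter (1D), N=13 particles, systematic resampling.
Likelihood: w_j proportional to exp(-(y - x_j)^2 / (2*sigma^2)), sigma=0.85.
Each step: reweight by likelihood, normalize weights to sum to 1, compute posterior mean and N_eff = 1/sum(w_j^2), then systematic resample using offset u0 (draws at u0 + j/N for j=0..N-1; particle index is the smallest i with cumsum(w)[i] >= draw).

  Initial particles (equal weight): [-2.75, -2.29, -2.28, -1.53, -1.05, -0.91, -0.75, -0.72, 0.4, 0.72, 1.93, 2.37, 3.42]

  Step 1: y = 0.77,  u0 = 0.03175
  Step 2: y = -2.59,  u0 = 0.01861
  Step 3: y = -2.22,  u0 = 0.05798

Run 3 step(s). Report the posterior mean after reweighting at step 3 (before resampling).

post_mean = -0.9479

step 1: w=[0.0001, 0.0005, 0.0005, 0.0081, 0.0319, 0.0448, 0.0638, 0.0679, 0.2870, 0.3150, 0.1244, 0.0537, 0.0024]  mean=0.5314  Neff=4.7227  idx=[4, 6, 7, 8, 8, 8, 8, 9, 9, 9, 9, 10, 11]
step 2: w=[0.4981, 0.2469, 0.2286, 0.0053, 0.0053, 0.0053, 0.0053, 0.0013, 0.0013, 0.0013, 0.0013, 0.0000, 0.0000]  mean=-0.8605  Neff=2.7667  idx=[0, 0, 0, 0, 0, 0, 0, 1, 1, 1, 2, 2, 2]
step 3: w=[0.0965, 0.0965, 0.0965, 0.0965, 0.0965, 0.0965, 0.0965, 0.0558, 0.0558, 0.0558, 0.0524, 0.0524, 0.0524]  mean=-0.9479  Neff=12.0858  idx=[0, 1, 2, 2, 3, 4, 5, 6, 6, 8, 9, 11, 12]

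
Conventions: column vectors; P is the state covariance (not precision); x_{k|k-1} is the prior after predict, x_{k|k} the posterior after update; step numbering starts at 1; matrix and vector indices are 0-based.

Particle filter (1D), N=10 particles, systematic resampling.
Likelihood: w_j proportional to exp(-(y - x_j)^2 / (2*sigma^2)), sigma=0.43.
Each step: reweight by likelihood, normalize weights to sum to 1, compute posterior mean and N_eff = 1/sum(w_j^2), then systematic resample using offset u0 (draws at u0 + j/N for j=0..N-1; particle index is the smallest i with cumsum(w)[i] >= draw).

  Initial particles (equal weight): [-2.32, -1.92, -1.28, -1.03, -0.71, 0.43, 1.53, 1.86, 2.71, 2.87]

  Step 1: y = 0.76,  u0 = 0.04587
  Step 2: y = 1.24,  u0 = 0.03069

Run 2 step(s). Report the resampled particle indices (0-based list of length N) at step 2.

step 1: w=[0.0000, 0.0000, 0.0000, 0.0002, 0.0029, 0.7546, 0.2038, 0.0384, 0.0000, 0.0000]  mean=0.7056  Neff=1.6329  idx=[5, 5, 5, 5, 5, 5, 5, 5, 6, 6]
step 2: w=[0.0575, 0.0575, 0.0575, 0.0575, 0.0575, 0.0575, 0.0575, 0.0575, 0.2700, 0.2700]  mean=1.0240  Neff=5.8050  idx=[0, 2, 4, 5, 7, 8, 8, 9, 9, 9]

resampled_idx = [0, 2, 4, 5, 7, 8, 8, 9, 9, 9]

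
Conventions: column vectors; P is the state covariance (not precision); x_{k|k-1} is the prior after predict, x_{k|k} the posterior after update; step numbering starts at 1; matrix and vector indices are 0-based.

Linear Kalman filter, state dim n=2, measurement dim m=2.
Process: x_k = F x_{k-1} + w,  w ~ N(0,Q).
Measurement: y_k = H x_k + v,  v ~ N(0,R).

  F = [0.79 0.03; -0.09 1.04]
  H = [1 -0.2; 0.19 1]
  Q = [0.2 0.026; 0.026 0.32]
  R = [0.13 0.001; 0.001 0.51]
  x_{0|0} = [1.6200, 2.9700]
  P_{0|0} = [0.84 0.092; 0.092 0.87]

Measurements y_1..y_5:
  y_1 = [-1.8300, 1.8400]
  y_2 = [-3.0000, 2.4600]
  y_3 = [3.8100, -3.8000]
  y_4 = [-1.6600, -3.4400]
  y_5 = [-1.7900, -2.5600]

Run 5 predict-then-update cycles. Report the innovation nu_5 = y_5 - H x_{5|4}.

innov = [-1.3647, -0.1924]

step 1: x^-=[1.3689, 2.9430]  P^-=[0.7294 0.0688; 0.0688 1.2506]  S=[0.8819 -0.0444; -0.0444 1.8130]  K=[0.8182 0.1344; -0.1708 0.6928]  nu=[-2.6103, -1.3631]  x^+=[-0.9501, 2.4444]  P^+=[0.1160 0.0473; 0.0473 0.3442]
step 2: x^-=[-0.6773, 2.6277]  P^-=[0.2749 0.0672; 0.0672 0.6843]  S=[0.4054 -0.0189; -0.0189 1.2298]  K=[0.6500 0.1072; -0.1454 0.5646]  nu=[-1.7972, -0.0390]  x^+=[-1.8496, 2.8669]  P^+=[0.0922 0.0378; 0.0378 0.2806]
step 3: x^-=[-1.3752, 3.1480]  P^-=[0.2596 0.0592; 0.0592 0.6172]  S=[0.3906 -0.0162; -0.0162 1.1590]  K=[0.6385 0.1025; -0.1422 0.5402]  nu=[5.8148, -6.6868]  x^+=[1.6521, -1.2908]  P^+=[0.0903 0.0358; 0.0358 0.2686]
step 4: x^-=[1.2664, -1.4912]  P^-=[0.2583 0.0573; 0.0573 0.6045]  S=[0.3895 -0.0158; -0.0158 1.1456]  K=[0.6377 0.1016; -0.1417 0.5352]  nu=[-3.2247, -2.1895]  x^+=[-1.0124, -2.2060]  P^+=[0.0901 0.0353; 0.0353 0.2661]
step 5: x^-=[-0.8660, -2.2031]  P^-=[0.2581 0.0568; 0.0568 0.6019]  S=[0.3895 -0.0157; -0.0157 1.1429]  K=[0.6377 0.1014; -0.1417 0.5342]  nu=[-1.3647, -0.1924]  x^+=[-1.7556, -2.1125]  P^+=[0.0900 0.0352; 0.0352 0.2656]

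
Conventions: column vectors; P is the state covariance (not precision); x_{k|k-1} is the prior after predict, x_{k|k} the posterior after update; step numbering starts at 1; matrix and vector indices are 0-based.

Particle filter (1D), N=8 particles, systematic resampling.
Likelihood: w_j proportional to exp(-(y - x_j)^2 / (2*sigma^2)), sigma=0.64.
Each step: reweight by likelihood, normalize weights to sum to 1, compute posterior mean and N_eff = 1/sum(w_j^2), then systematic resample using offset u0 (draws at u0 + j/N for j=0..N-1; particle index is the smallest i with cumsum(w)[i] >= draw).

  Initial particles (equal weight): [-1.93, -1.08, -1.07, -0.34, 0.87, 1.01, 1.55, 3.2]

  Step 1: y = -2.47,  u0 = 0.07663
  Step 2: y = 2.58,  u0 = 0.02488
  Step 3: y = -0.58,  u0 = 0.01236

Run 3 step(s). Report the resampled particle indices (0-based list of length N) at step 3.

step 1: w=[0.7867, 0.1062, 0.1026, 0.0044, 0.0000, 0.0000, 0.0000, 0.0000]  mean=-1.7444  Neff=1.5606  idx=[0, 0, 0, 0, 0, 0, 1, 2]
step 2: w=[0.0001, 0.0001, 0.0001, 0.0001, 0.0001, 0.0001, 0.4774, 0.5220]  mean=-1.0753  Neff=1.9984  idx=[6, 6, 6, 6, 7, 7, 7, 7]
step 3: w=[0.1242, 0.1242, 0.1242, 0.1242, 0.1258, 0.1258, 0.1258, 0.1258]  mean=-1.0750  Neff=7.9997  idx=[0, 1, 2, 3, 4, 5, 6, 7]

resampled_idx = [0, 1, 2, 3, 4, 5, 6, 7]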